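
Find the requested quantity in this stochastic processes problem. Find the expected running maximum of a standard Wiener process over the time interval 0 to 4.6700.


E(max B(s)) = sqrt(2t/pi)
= sqrt(2*4.6700/pi)
= sqrt(2.9730)
= 1.7242

1.7242


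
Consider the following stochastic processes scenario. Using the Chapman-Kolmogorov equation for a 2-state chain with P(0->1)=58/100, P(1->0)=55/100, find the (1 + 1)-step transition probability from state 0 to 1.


P^2 = P^1 * P^1
Computing via matrix multiplication of the transition matrix.
Entry (0,1) of P^2 = 0.5046

0.5046


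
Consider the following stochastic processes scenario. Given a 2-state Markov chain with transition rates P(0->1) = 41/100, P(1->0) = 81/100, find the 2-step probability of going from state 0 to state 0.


Computing P^2 by matrix multiplication.
P = [[0.5900, 0.4100], [0.8100, 0.1900]]
After raising P to the power 2:
P^2(0,0) = 0.6802

0.6802


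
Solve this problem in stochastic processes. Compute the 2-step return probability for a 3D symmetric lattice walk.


P(return in 2 steps) = P(reverse first step) = 1/(2d)
= 1/6
= 0.1667

0.1667


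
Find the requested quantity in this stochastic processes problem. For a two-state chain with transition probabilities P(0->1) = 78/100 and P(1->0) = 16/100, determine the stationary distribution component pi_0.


Stationary distribution: pi_0 = p10/(p01+p10), pi_1 = p01/(p01+p10)
p01 = 0.7800, p10 = 0.1600
pi_0 = 0.1702

0.1702


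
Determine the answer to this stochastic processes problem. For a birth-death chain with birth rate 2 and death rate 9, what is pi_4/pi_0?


For birth-death process, pi_n/pi_0 = (lambda/mu)^n
= (2/9)^4
= 0.0024

0.0024


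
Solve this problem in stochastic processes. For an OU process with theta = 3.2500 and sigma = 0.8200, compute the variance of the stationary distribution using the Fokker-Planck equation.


Stationary variance = sigma^2 / (2*theta)
= 0.8200^2 / (2*3.2500)
= 0.6724 / 6.5000
= 0.1034

0.1034


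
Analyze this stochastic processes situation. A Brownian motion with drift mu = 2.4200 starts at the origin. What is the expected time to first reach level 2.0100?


Expected first passage time = a/mu
= 2.0100/2.4200
= 0.8306

0.8306


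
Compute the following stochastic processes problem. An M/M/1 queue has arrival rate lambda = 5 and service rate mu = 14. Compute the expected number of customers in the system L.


rho = 5/14 = 0.3571
L = rho/(1-rho)
= 0.3571/0.6429
= 0.5556

0.5556


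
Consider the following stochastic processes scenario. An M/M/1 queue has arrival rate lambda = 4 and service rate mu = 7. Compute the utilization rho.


rho = lambda/mu
= 4/7
= 0.5714

0.5714


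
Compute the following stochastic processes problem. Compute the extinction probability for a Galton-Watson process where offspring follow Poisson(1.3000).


Since mu = 1.3000 > 1, extinction prob q < 1.
Solve s = exp(mu*(s-1)) iteratively.
q = 0.5770

0.5770


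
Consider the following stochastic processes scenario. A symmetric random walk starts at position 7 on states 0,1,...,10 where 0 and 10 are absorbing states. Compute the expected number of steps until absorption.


For symmetric RW on 0,...,N with absorbing barriers, E(i) = i*(N-i)
E(7) = 7 * 3 = 21

21


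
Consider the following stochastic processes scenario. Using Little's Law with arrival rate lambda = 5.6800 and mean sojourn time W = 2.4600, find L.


Little's Law: L = lambda * W
= 5.6800 * 2.4600
= 13.9728

13.9728


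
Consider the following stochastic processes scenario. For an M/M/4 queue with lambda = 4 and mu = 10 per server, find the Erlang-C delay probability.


a = lambda/mu = 0.4000
rho = a/c = 0.1000
Erlang-C formula applied:
C(c,a) = 7.9444e-04

7.9444e-04


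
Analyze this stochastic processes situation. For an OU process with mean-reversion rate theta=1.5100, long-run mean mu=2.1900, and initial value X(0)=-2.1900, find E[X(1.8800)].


E[X(t)] = mu + (X(0) - mu)*exp(-theta*t)
= 2.1900 + (-2.1900 - 2.1900)*exp(-1.5100*1.8800)
= 2.1900 + -4.3800 * 0.0585
= 1.9338

1.9338


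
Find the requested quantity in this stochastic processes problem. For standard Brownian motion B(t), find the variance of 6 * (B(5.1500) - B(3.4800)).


Var(alpha*(B(t)-B(s))) = alpha^2 * (t-s)
= 6^2 * (5.1500 - 3.4800)
= 36 * 1.6700
= 60.1200

60.1200


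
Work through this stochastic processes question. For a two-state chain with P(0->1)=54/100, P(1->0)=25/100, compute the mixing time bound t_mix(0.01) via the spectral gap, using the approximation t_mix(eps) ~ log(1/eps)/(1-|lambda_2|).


lambda_2 = |1 - p01 - p10| = |1 - 0.5400 - 0.2500| = 0.2100
t_mix ~ log(1/eps)/(1 - |lambda_2|)
= log(100)/(1 - 0.2100) = 4.6052/0.7900
= 5.8293

5.8293


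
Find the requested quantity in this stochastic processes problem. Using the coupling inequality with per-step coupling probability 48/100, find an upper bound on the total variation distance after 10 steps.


TV distance bound <= (1-delta)^n
= (1 - 0.4800)^10
= 0.5200^10
= 0.0014

0.0014


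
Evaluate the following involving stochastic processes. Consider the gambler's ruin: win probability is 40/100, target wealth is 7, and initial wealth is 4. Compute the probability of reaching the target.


Gambler's ruin formula:
r = q/p = 0.6000/0.4000 = 1.5000
P(win) = (1 - r^i)/(1 - r^N)
= (1 - 1.5000^4)/(1 - 1.5000^7)
= 0.2525

0.2525


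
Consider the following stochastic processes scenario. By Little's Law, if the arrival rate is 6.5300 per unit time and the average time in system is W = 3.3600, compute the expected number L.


Little's Law: L = lambda * W
= 6.5300 * 3.3600
= 21.9408

21.9408


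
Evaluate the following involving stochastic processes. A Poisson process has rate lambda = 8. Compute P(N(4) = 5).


P(N(t)=k) = (lambda*t)^k * exp(-lambda*t) / k!
lambda*t = 32
= 32^5 * exp(-32) / 5!
= 33554432 * 1.2664e-14 / 120
= 3.5412e-09

3.5412e-09


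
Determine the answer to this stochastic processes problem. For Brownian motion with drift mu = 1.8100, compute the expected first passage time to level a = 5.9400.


Expected first passage time = a/mu
= 5.9400/1.8100
= 3.2818

3.2818


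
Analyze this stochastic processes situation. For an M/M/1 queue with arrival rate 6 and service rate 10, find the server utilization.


rho = lambda/mu
= 6/10
= 0.6000

0.6000


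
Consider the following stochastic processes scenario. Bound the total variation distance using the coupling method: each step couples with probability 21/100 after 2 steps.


TV distance bound <= (1-delta)^n
= (1 - 0.2100)^2
= 0.7900^2
= 0.6241

0.6241


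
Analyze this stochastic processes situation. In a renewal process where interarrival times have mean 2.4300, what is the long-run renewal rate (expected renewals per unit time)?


Long-run renewal rate = 1/E(X)
= 1/2.4300
= 0.4115

0.4115


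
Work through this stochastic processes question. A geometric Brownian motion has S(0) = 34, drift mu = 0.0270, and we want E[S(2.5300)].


E[S(t)] = S(0) * exp(mu * t)
= 34 * exp(0.0270 * 2.5300)
= 34 * 1.0707
= 36.4037

36.4037


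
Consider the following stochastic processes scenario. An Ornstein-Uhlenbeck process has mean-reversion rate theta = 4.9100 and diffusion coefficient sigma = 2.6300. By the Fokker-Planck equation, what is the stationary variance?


Stationary variance = sigma^2 / (2*theta)
= 2.6300^2 / (2*4.9100)
= 6.9169 / 9.8200
= 0.7044

0.7044


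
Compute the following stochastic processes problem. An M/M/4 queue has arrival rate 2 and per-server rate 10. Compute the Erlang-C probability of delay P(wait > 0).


a = lambda/mu = 0.2000
rho = a/c = 0.0500
Erlang-C formula applied:
C(c,a) = 5.7455e-05

5.7455e-05


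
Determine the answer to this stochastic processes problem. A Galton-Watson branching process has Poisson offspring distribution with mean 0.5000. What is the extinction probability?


Since mu = 0.5000 <= 1, extinction probability = 1.

1.0000


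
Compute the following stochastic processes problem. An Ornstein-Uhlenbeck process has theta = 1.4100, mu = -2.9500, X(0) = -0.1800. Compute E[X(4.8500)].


E[X(t)] = mu + (X(0) - mu)*exp(-theta*t)
= -2.9500 + (-0.1800 - -2.9500)*exp(-1.4100*4.8500)
= -2.9500 + 2.7700 * 0.0011
= -2.9470

-2.9470


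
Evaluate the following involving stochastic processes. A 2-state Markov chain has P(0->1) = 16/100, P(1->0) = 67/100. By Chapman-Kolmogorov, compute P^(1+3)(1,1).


P^4 = P^1 * P^3
Computing via matrix multiplication of the transition matrix.
Entry (1,1) of P^4 = 0.1934

0.1934


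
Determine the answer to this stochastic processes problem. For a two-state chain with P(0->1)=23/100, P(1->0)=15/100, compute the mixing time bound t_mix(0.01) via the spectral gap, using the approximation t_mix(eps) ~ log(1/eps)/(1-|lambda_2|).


lambda_2 = |1 - p01 - p10| = |1 - 0.2300 - 0.1500| = 0.6200
t_mix ~ log(1/eps)/(1 - |lambda_2|)
= log(100)/(1 - 0.6200) = 4.6052/0.3800
= 12.1189

12.1189


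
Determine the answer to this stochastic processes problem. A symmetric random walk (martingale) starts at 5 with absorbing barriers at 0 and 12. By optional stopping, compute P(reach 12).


By optional stopping theorem: E(M at tau) = M(0) = 5
P(hit 12)*12 + P(hit 0)*0 = 5
P(hit 12) = (5 - 0)/(12 - 0) = 5/12 = 0.4167

0.4167


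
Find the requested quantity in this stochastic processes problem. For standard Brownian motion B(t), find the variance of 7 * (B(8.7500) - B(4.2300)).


Var(alpha*(B(t)-B(s))) = alpha^2 * (t-s)
= 7^2 * (8.7500 - 4.2300)
= 49 * 4.5200
= 221.4800

221.4800


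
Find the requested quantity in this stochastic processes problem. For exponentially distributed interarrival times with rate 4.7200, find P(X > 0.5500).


P(X > t) = exp(-lambda * t)
= exp(-4.7200 * 0.5500)
= exp(-2.5960) = 0.0746

0.0746


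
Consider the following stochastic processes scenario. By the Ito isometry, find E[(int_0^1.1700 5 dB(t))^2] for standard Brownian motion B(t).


By Ito isometry: E[(int f dB)^2] = int f^2 dt
= 5^2 * 1.1700
= 25 * 1.1700 = 29.2500

29.2500


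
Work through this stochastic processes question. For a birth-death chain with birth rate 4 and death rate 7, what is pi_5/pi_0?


For birth-death process, pi_n/pi_0 = (lambda/mu)^n
= (4/7)^5
= 0.0609

0.0609


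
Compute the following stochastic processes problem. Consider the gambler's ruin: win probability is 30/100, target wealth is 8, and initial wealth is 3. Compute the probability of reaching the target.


Gambler's ruin formula:
r = q/p = 0.7000/0.3000 = 2.3333
P(win) = (1 - r^i)/(1 - r^N)
= (1 - 2.3333^3)/(1 - 2.3333^8)
= 0.0133

0.0133


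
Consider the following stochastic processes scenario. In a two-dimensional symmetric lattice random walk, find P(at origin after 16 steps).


P = C(16,8)^2 / 4^16
= 12870^2 / 4294967296
= 165636900 / 4294967296
= 0.0386

0.0386


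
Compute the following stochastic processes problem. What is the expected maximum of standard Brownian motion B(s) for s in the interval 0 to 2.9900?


E(max B(s)) = sqrt(2t/pi)
= sqrt(2*2.9900/pi)
= sqrt(1.9035)
= 1.3797

1.3797


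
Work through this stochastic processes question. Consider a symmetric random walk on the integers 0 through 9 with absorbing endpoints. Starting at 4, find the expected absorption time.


For symmetric RW on 0,...,N with absorbing barriers, E(i) = i*(N-i)
E(4) = 4 * 5 = 20

20


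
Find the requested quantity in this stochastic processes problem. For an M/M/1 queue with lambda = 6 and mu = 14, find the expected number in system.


rho = 6/14 = 0.4286
L = rho/(1-rho)
= 0.4286/0.5714
= 0.7500

0.7500


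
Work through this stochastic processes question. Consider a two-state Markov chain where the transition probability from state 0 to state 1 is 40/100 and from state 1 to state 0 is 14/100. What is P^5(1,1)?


Computing P^5 by matrix multiplication.
P = [[0.6000, 0.4000], [0.1400, 0.8600]]
After raising P to the power 5:
P^5(1,1) = 0.7461

0.7461


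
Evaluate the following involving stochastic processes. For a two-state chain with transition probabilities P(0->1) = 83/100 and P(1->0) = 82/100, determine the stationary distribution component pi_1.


Stationary distribution: pi_0 = p10/(p01+p10), pi_1 = p01/(p01+p10)
p01 = 0.8300, p10 = 0.8200
pi_1 = 0.5030

0.5030


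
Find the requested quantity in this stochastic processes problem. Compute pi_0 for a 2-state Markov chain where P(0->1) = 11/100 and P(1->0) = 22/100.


Stationary distribution: pi_0 = p10/(p01+p10), pi_1 = p01/(p01+p10)
p01 = 0.1100, p10 = 0.2200
pi_0 = 0.6667

0.6667


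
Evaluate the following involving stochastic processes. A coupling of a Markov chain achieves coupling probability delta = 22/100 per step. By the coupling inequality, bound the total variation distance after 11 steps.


TV distance bound <= (1-delta)^n
= (1 - 0.2200)^11
= 0.7800^11
= 0.0650

0.0650


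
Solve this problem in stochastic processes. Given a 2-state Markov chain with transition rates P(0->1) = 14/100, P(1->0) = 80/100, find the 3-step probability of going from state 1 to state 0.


Computing P^3 by matrix multiplication.
P = [[0.8600, 0.1400], [0.8000, 0.2000]]
After raising P to the power 3:
P^3(1,0) = 0.8509

0.8509


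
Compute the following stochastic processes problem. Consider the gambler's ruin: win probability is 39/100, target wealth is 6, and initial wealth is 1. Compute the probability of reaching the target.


Gambler's ruin formula:
r = q/p = 0.6100/0.3900 = 1.5641
P(win) = (1 - r^i)/(1 - r^N)
= (1 - 1.5641^1)/(1 - 1.5641^6)
= 0.0414

0.0414


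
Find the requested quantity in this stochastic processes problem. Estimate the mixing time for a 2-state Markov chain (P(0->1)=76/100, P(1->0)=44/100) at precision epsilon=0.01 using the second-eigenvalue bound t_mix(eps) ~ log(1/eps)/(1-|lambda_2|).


lambda_2 = |1 - p01 - p10| = |1 - 0.7600 - 0.4400| = 0.2000
t_mix ~ log(1/eps)/(1 - |lambda_2|)
= log(100)/(1 - 0.2000) = 4.6052/0.8000
= 5.7565

5.7565


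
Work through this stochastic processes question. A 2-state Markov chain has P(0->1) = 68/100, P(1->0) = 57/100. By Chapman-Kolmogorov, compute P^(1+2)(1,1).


P^3 = P^1 * P^2
Computing via matrix multiplication of the transition matrix.
Entry (1,1) of P^3 = 0.5369

0.5369


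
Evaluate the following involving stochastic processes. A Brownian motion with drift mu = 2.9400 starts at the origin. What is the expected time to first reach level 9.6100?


Expected first passage time = a/mu
= 9.6100/2.9400
= 3.2687

3.2687


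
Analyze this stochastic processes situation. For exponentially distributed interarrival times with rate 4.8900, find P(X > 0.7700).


P(X > t) = exp(-lambda * t)
= exp(-4.8900 * 0.7700)
= exp(-3.7653) = 0.0232

0.0232


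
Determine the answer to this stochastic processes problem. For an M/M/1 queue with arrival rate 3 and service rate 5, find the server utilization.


rho = lambda/mu
= 3/5
= 0.6000

0.6000


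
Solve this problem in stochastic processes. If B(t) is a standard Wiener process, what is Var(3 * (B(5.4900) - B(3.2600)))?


Var(alpha*(B(t)-B(s))) = alpha^2 * (t-s)
= 3^2 * (5.4900 - 3.2600)
= 9 * 2.2300
= 20.0700

20.0700


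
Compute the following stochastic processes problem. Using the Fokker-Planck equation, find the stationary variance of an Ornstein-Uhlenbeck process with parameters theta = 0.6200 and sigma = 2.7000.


Stationary variance = sigma^2 / (2*theta)
= 2.7000^2 / (2*0.6200)
= 7.2900 / 1.2400
= 5.8790

5.8790


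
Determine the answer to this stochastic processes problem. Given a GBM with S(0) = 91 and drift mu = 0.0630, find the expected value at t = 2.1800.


E[S(t)] = S(0) * exp(mu * t)
= 91 * exp(0.0630 * 2.1800)
= 91 * 1.1472
= 104.3969

104.3969


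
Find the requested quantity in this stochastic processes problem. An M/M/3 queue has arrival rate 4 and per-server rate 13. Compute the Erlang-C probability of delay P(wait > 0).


a = lambda/mu = 0.3077
rho = a/c = 0.1026
Erlang-C formula applied:
C(c,a) = 0.0040

0.0040


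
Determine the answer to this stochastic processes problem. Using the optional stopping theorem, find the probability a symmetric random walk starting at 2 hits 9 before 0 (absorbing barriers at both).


By optional stopping theorem: E(M at tau) = M(0) = 2
P(hit 9)*9 + P(hit 0)*0 = 2
P(hit 9) = (2 - 0)/(9 - 0) = 2/9 = 0.2222

0.2222


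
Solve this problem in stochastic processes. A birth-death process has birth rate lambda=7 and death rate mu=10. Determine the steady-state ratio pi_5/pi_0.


For birth-death process, pi_n/pi_0 = (lambda/mu)^n
= (7/10)^5
= 0.1681

0.1681


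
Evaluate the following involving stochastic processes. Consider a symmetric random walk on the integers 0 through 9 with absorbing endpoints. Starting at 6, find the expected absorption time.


For symmetric RW on 0,...,N with absorbing barriers, E(i) = i*(N-i)
E(6) = 6 * 3 = 18

18


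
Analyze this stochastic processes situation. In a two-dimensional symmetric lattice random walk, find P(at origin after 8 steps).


P = C(8,4)^2 / 4^8
= 70^2 / 65536
= 4900 / 65536
= 0.0748

0.0748


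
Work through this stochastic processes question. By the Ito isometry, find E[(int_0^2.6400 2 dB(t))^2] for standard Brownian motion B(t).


By Ito isometry: E[(int f dB)^2] = int f^2 dt
= 2^2 * 2.6400
= 4 * 2.6400 = 10.5600

10.5600


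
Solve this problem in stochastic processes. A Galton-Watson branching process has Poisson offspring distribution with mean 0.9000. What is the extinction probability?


Since mu = 0.9000 <= 1, extinction probability = 1.

1.0000


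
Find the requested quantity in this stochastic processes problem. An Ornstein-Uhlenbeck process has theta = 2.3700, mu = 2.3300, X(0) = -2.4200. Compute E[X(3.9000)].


E[X(t)] = mu + (X(0) - mu)*exp(-theta*t)
= 2.3300 + (-2.4200 - 2.3300)*exp(-2.3700*3.9000)
= 2.3300 + -4.7500 * 9.6787e-05
= 2.3295

2.3295


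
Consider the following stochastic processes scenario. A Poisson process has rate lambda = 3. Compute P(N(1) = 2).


P(N(t)=k) = (lambda*t)^k * exp(-lambda*t) / k!
lambda*t = 3
= 3^2 * exp(-3) / 2!
= 9 * 0.0498 / 2
= 0.2240

0.2240


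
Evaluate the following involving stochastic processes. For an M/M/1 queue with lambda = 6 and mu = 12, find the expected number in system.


rho = 6/12 = 0.5000
L = rho/(1-rho)
= 0.5000/0.5000
= 1.0000

1.0000


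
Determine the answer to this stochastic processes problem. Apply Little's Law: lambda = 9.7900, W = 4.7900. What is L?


Little's Law: L = lambda * W
= 9.7900 * 4.7900
= 46.8941

46.8941


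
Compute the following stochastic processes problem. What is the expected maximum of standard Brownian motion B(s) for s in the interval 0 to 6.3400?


E(max B(s)) = sqrt(2t/pi)
= sqrt(2*6.3400/pi)
= sqrt(4.0362)
= 2.0090

2.0090


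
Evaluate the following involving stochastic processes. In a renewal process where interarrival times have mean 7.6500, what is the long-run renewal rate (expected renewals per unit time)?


Long-run renewal rate = 1/E(X)
= 1/7.6500
= 0.1307

0.1307


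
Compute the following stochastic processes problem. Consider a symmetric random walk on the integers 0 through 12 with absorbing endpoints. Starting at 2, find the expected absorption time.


For symmetric RW on 0,...,N with absorbing barriers, E(i) = i*(N-i)
E(2) = 2 * 10 = 20

20


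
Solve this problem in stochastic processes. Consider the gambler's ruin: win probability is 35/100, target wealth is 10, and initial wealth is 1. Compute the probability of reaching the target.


Gambler's ruin formula:
r = q/p = 0.6500/0.3500 = 1.8571
P(win) = (1 - r^i)/(1 - r^N)
= (1 - 1.8571^1)/(1 - 1.8571^10)
= 0.0018

0.0018


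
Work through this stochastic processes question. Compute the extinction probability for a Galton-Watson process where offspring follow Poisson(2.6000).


Since mu = 2.6000 > 1, extinction prob q < 1.
Solve s = exp(mu*(s-1)) iteratively.
q = 0.0951

0.0951


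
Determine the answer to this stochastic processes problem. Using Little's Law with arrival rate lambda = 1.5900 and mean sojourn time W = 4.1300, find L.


Little's Law: L = lambda * W
= 1.5900 * 4.1300
= 6.5667

6.5667


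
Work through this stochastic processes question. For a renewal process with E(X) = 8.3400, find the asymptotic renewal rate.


Long-run renewal rate = 1/E(X)
= 1/8.3400
= 0.1199

0.1199


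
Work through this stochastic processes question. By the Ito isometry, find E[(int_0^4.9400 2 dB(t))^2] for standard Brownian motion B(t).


By Ito isometry: E[(int f dB)^2] = int f^2 dt
= 2^2 * 4.9400
= 4 * 4.9400 = 19.7600

19.7600


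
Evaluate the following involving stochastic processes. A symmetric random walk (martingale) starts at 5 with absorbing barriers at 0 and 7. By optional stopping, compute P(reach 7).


By optional stopping theorem: E(M at tau) = M(0) = 5
P(hit 7)*7 + P(hit 0)*0 = 5
P(hit 7) = (5 - 0)/(7 - 0) = 5/7 = 0.7143

0.7143


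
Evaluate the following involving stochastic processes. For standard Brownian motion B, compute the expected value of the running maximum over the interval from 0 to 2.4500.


E(max B(s)) = sqrt(2t/pi)
= sqrt(2*2.4500/pi)
= sqrt(1.5597)
= 1.2489

1.2489


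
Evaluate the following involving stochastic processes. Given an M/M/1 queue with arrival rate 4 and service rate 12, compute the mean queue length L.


rho = 4/12 = 0.3333
L = rho/(1-rho)
= 0.3333/0.6667
= 0.5000

0.5000


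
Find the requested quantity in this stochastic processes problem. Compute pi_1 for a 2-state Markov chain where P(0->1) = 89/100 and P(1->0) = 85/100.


Stationary distribution: pi_0 = p10/(p01+p10), pi_1 = p01/(p01+p10)
p01 = 0.8900, p10 = 0.8500
pi_1 = 0.5115

0.5115


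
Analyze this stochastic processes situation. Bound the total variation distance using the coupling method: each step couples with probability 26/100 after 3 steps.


TV distance bound <= (1-delta)^n
= (1 - 0.2600)^3
= 0.7400^3
= 0.4052

0.4052


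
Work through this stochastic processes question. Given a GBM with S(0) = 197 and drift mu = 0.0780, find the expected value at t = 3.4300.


E[S(t)] = S(0) * exp(mu * t)
= 197 * exp(0.0780 * 3.4300)
= 197 * 1.3067
= 257.4289

257.4289


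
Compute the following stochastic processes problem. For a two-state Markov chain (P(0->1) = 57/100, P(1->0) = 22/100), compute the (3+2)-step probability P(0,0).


P^5 = P^3 * P^2
Computing via matrix multiplication of the transition matrix.
Entry (0,0) of P^5 = 0.2788

0.2788


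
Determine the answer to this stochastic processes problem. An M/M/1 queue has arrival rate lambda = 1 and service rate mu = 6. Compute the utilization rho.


rho = lambda/mu
= 1/6
= 0.1667

0.1667


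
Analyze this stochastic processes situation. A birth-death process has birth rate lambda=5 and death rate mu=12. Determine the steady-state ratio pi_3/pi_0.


For birth-death process, pi_n/pi_0 = (lambda/mu)^n
= (5/12)^3
= 0.0723

0.0723


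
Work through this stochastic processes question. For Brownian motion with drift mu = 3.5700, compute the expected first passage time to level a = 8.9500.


Expected first passage time = a/mu
= 8.9500/3.5700
= 2.5070

2.5070


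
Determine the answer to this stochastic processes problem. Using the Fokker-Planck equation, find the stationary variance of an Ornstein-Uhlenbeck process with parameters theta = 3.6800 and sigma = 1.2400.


Stationary variance = sigma^2 / (2*theta)
= 1.2400^2 / (2*3.6800)
= 1.5376 / 7.3600
= 0.2089

0.2089


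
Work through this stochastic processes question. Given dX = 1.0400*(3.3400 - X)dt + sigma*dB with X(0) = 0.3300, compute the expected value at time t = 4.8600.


E[X(t)] = mu + (X(0) - mu)*exp(-theta*t)
= 3.3400 + (0.3300 - 3.3400)*exp(-1.0400*4.8600)
= 3.3400 + -3.0100 * 0.0064
= 3.3208

3.3208


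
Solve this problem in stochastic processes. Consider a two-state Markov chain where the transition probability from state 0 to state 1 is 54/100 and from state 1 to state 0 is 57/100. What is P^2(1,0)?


Computing P^2 by matrix multiplication.
P = [[0.4600, 0.5400], [0.5700, 0.4300]]
After raising P to the power 2:
P^2(1,0) = 0.5073

0.5073


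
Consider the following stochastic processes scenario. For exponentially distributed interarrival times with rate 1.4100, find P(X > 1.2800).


P(X > t) = exp(-lambda * t)
= exp(-1.4100 * 1.2800)
= exp(-1.8048) = 0.1645

0.1645


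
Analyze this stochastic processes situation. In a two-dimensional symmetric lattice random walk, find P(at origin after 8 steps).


P = C(8,4)^2 / 4^8
= 70^2 / 65536
= 4900 / 65536
= 0.0748

0.0748


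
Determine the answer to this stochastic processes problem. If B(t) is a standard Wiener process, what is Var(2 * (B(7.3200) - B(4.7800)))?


Var(alpha*(B(t)-B(s))) = alpha^2 * (t-s)
= 2^2 * (7.3200 - 4.7800)
= 4 * 2.5400
= 10.1600

10.1600


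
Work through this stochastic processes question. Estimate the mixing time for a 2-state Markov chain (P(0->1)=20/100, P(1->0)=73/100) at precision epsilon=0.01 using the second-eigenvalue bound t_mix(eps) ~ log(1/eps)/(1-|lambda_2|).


lambda_2 = |1 - p01 - p10| = |1 - 0.2000 - 0.7300| = 0.0700
t_mix ~ log(1/eps)/(1 - |lambda_2|)
= log(100)/(1 - 0.0700) = 4.6052/0.9300
= 4.9518

4.9518


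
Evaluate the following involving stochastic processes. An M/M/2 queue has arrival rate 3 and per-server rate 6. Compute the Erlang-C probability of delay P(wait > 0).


a = lambda/mu = 0.5000
rho = a/c = 0.2500
Erlang-C formula applied:
C(c,a) = 0.1000

0.1000


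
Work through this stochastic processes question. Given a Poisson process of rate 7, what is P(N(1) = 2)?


P(N(t)=k) = (lambda*t)^k * exp(-lambda*t) / k!
lambda*t = 7
= 7^2 * exp(-7) / 2!
= 49 * 9.1188e-04 / 2
= 0.0223

0.0223


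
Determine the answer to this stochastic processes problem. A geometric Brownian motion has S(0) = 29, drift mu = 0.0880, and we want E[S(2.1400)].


E[S(t)] = S(0) * exp(mu * t)
= 29 * exp(0.0880 * 2.1400)
= 29 * 1.2072
= 35.0094

35.0094


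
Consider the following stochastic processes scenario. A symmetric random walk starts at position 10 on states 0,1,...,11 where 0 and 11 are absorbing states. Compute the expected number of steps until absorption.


For symmetric RW on 0,...,N with absorbing barriers, E(i) = i*(N-i)
E(10) = 10 * 1 = 10

10


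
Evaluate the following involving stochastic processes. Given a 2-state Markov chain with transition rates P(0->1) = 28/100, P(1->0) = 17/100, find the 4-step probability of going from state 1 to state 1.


Computing P^4 by matrix multiplication.
P = [[0.7200, 0.2800], [0.1700, 0.8300]]
After raising P to the power 4:
P^4(1,1) = 0.6568

0.6568


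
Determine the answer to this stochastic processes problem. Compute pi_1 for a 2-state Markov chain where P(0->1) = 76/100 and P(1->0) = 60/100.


Stationary distribution: pi_0 = p10/(p01+p10), pi_1 = p01/(p01+p10)
p01 = 0.7600, p10 = 0.6000
pi_1 = 0.5588

0.5588


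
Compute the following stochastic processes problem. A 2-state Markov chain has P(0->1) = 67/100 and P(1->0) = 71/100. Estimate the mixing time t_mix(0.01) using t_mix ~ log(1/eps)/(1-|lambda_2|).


lambda_2 = |1 - p01 - p10| = |1 - 0.6700 - 0.7100| = 0.3800
t_mix ~ log(1/eps)/(1 - |lambda_2|)
= log(100)/(1 - 0.3800) = 4.6052/0.6200
= 7.4277

7.4277


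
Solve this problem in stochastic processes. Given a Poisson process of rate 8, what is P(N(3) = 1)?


P(N(t)=k) = (lambda*t)^k * exp(-lambda*t) / k!
lambda*t = 24
= 24^1 * exp(-24) / 1!
= 24 * 3.7751e-11 / 1
= 9.0603e-10

9.0603e-10


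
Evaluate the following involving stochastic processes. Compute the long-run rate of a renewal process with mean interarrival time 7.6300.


Long-run renewal rate = 1/E(X)
= 1/7.6300
= 0.1311

0.1311


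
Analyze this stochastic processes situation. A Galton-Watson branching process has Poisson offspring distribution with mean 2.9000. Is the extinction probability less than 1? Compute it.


Since mu = 2.9000 > 1, extinction prob q < 1.
Solve s = exp(mu*(s-1)) iteratively.
q = 0.0668

0.0668


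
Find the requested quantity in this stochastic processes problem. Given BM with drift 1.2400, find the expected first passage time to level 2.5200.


Expected first passage time = a/mu
= 2.5200/1.2400
= 2.0323

2.0323


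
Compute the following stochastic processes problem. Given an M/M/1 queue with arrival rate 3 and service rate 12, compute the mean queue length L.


rho = 3/12 = 0.2500
L = rho/(1-rho)
= 0.2500/0.7500
= 0.3333

0.3333


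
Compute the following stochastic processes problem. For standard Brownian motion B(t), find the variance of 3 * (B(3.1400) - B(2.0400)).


Var(alpha*(B(t)-B(s))) = alpha^2 * (t-s)
= 3^2 * (3.1400 - 2.0400)
= 9 * 1.1000
= 9.9000

9.9000


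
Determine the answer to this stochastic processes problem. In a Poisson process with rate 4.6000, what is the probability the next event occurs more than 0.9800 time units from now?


P(X > t) = exp(-lambda * t)
= exp(-4.6000 * 0.9800)
= exp(-4.5080) = 0.0110

0.0110


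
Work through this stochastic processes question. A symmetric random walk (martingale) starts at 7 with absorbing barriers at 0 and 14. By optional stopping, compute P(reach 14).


By optional stopping theorem: E(M at tau) = M(0) = 7
P(hit 14)*14 + P(hit 0)*0 = 7
P(hit 14) = (7 - 0)/(14 - 0) = 1/2 = 0.5000

0.5000


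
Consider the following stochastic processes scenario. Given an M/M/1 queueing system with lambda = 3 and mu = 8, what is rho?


rho = lambda/mu
= 3/8
= 0.3750

0.3750


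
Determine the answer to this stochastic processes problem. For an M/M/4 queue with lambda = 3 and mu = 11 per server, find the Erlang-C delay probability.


a = lambda/mu = 0.2727
rho = a/c = 0.0682
Erlang-C formula applied:
C(c,a) = 1.8833e-04

1.8833e-04


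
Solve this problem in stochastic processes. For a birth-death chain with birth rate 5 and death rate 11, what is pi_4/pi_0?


For birth-death process, pi_n/pi_0 = (lambda/mu)^n
= (5/11)^4
= 0.0427

0.0427


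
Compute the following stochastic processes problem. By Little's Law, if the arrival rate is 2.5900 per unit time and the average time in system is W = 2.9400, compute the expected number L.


Little's Law: L = lambda * W
= 2.5900 * 2.9400
= 7.6146

7.6146


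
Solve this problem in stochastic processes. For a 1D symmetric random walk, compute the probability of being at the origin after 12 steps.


P(S(12) = 0) = C(12,6) / 4^6
= 924 / 4096
= 0.2256

0.2256


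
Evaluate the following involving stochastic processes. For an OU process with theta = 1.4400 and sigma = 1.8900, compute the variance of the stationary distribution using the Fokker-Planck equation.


Stationary variance = sigma^2 / (2*theta)
= 1.8900^2 / (2*1.4400)
= 3.5721 / 2.8800
= 1.2403

1.2403


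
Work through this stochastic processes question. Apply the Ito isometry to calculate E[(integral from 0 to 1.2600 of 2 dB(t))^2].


By Ito isometry: E[(int f dB)^2] = int f^2 dt
= 2^2 * 1.2600
= 4 * 1.2600 = 5.0400

5.0400


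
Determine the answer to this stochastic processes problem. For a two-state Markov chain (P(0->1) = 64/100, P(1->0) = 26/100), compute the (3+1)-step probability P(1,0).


P^4 = P^3 * P^1
Computing via matrix multiplication of the transition matrix.
Entry (1,0) of P^4 = 0.2889

0.2889


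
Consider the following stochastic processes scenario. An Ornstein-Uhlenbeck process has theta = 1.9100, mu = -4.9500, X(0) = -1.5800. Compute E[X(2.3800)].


E[X(t)] = mu + (X(0) - mu)*exp(-theta*t)
= -4.9500 + (-1.5800 - -4.9500)*exp(-1.9100*2.3800)
= -4.9500 + 3.3700 * 0.0106
= -4.9142

-4.9142


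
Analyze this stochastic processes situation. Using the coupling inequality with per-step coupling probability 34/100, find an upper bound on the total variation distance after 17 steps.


TV distance bound <= (1-delta)^n
= (1 - 0.3400)^17
= 0.6600^17
= 8.5555e-04

8.5555e-04


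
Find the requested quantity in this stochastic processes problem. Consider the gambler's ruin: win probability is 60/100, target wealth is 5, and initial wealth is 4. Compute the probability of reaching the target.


Gambler's ruin formula:
r = q/p = 0.4000/0.6000 = 0.6667
P(win) = (1 - r^i)/(1 - r^N)
= (1 - 0.6667^4)/(1 - 0.6667^5)
= 0.9242

0.9242


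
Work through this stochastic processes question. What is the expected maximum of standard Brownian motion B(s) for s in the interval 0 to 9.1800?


E(max B(s)) = sqrt(2t/pi)
= sqrt(2*9.1800/pi)
= sqrt(5.8442)
= 2.4175

2.4175


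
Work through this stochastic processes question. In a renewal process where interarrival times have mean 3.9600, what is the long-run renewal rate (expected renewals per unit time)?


Long-run renewal rate = 1/E(X)
= 1/3.9600
= 0.2525

0.2525


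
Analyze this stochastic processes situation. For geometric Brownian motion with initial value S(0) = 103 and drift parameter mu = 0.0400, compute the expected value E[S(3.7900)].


E[S(t)] = S(0) * exp(mu * t)
= 103 * exp(0.0400 * 3.7900)
= 103 * 1.1637
= 119.8606

119.8606


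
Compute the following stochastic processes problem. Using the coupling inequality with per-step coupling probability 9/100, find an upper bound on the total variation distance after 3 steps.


TV distance bound <= (1-delta)^n
= (1 - 0.0900)^3
= 0.9100^3
= 0.7536

0.7536


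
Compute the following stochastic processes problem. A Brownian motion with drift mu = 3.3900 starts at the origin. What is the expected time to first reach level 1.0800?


Expected first passage time = a/mu
= 1.0800/3.3900
= 0.3186

0.3186


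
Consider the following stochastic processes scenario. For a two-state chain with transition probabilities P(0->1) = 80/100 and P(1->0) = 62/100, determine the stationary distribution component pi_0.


Stationary distribution: pi_0 = p10/(p01+p10), pi_1 = p01/(p01+p10)
p01 = 0.8000, p10 = 0.6200
pi_0 = 0.4366

0.4366


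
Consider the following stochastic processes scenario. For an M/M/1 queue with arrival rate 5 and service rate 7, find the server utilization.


rho = lambda/mu
= 5/7
= 0.7143

0.7143


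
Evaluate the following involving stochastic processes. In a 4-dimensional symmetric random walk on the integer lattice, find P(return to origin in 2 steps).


P(return in 2 steps) = P(reverse first step) = 1/(2d)
= 1/8
= 0.1250

0.1250


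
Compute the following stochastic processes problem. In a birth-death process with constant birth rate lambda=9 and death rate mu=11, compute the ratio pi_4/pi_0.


For birth-death process, pi_n/pi_0 = (lambda/mu)^n
= (9/11)^4
= 0.4481

0.4481


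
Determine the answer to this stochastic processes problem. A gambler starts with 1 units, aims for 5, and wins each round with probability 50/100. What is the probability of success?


p = 1/2: P(win) = i/N = 1/5
= 0.2000

0.2000


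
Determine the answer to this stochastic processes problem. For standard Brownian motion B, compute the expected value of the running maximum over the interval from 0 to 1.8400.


E(max B(s)) = sqrt(2t/pi)
= sqrt(2*1.8400/pi)
= sqrt(1.1714)
= 1.0823

1.0823


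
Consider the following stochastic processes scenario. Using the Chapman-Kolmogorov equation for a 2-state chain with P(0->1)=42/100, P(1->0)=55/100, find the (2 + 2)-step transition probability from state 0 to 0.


P^4 = P^2 * P^2
Computing via matrix multiplication of the transition matrix.
Entry (0,0) of P^4 = 0.5670

0.5670


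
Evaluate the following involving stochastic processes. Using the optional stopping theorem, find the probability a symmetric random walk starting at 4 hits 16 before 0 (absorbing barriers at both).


By optional stopping theorem: E(M at tau) = M(0) = 4
P(hit 16)*16 + P(hit 0)*0 = 4
P(hit 16) = (4 - 0)/(16 - 0) = 1/4 = 0.2500

0.2500


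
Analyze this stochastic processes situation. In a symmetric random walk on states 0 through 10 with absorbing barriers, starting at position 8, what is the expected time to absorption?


For symmetric RW on 0,...,N with absorbing barriers, E(i) = i*(N-i)
E(8) = 8 * 2 = 16

16


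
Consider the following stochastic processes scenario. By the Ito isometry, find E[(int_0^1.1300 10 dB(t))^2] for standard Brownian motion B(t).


By Ito isometry: E[(int f dB)^2] = int f^2 dt
= 10^2 * 1.1300
= 100 * 1.1300 = 113.0000

113.0000


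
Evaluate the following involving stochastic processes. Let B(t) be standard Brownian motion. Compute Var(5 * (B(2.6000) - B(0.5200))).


Var(alpha*(B(t)-B(s))) = alpha^2 * (t-s)
= 5^2 * (2.6000 - 0.5200)
= 25 * 2.0800
= 52.0000

52.0000


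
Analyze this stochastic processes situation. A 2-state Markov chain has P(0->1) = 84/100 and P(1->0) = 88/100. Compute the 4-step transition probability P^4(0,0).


Computing P^4 by matrix multiplication.
P = [[0.1600, 0.8400], [0.8800, 0.1200]]
After raising P to the power 4:
P^4(0,0) = 0.6429

0.6429


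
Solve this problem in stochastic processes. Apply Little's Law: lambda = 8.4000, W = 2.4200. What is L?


Little's Law: L = lambda * W
= 8.4000 * 2.4200
= 20.3280

20.3280


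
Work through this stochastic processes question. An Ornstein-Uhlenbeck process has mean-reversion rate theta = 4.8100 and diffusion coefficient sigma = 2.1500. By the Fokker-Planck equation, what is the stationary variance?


Stationary variance = sigma^2 / (2*theta)
= 2.1500^2 / (2*4.8100)
= 4.6225 / 9.6200
= 0.4805

0.4805


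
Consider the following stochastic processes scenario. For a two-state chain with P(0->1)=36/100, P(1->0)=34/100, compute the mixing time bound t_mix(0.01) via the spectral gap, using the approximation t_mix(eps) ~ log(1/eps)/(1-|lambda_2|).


lambda_2 = |1 - p01 - p10| = |1 - 0.3600 - 0.3400| = 0.3000
t_mix ~ log(1/eps)/(1 - |lambda_2|)
= log(100)/(1 - 0.3000) = 4.6052/0.7000
= 6.5788

6.5788


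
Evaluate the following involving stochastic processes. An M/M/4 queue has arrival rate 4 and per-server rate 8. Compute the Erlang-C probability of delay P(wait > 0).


a = lambda/mu = 0.5000
rho = a/c = 0.1250
Erlang-C formula applied:
C(c,a) = 0.0018

0.0018


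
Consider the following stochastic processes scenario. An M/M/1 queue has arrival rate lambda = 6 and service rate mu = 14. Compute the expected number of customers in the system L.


rho = 6/14 = 0.4286
L = rho/(1-rho)
= 0.4286/0.5714
= 0.7500

0.7500


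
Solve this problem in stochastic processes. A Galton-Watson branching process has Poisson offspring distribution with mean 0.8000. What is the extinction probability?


Since mu = 0.8000 <= 1, extinction probability = 1.

1.0000


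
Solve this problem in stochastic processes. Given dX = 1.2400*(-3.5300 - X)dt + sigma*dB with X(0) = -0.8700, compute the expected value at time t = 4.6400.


E[X(t)] = mu + (X(0) - mu)*exp(-theta*t)
= -3.5300 + (-0.8700 - -3.5300)*exp(-1.2400*4.6400)
= -3.5300 + 2.6600 * 0.0032
= -3.5216

-3.5216


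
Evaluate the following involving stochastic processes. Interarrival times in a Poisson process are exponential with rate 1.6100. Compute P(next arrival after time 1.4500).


P(X > t) = exp(-lambda * t)
= exp(-1.6100 * 1.4500)
= exp(-2.3345) = 0.0969

0.0969


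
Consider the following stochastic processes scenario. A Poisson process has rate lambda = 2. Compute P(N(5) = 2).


P(N(t)=k) = (lambda*t)^k * exp(-lambda*t) / k!
lambda*t = 10
= 10^2 * exp(-10) / 2!
= 100 * 4.5400e-05 / 2
= 0.0023

0.0023


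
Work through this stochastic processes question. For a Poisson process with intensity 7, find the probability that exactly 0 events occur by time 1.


P(N(t)=k) = (lambda*t)^k * exp(-lambda*t) / k!
lambda*t = 7
= 7^0 * exp(-7) / 0!
= 1 * 9.1188e-04 / 1
= 9.1188e-04

9.1188e-04
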